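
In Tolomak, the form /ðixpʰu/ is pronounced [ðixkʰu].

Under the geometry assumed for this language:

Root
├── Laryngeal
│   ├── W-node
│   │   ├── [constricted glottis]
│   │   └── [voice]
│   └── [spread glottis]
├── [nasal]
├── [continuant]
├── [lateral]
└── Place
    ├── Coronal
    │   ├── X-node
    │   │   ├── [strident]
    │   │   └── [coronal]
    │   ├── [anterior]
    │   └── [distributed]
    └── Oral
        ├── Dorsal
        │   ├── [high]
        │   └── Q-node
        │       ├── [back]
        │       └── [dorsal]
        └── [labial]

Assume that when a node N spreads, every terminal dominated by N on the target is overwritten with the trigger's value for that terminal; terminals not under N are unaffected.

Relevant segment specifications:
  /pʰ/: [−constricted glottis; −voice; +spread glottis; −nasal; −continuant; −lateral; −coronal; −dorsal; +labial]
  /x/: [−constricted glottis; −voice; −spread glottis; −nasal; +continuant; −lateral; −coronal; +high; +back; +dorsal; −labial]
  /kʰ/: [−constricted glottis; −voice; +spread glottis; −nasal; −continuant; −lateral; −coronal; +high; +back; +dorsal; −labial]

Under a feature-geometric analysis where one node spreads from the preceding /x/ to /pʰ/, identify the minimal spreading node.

Oral

Comparing /pʰ/ with its surface form [kʰ], the features that change are [labial], [dorsal], [high], [back].
Tracing each changed feature up the tree, the paths first meet at Oral; any lower node misses at least one of them.
Spreading Oral from /x/ overwrites each of those terminals with /x/'s values, yielding exactly [kʰ].
Features on which the two segments disagree outside Oral, such as [spread glottis], [continuant], are unchanged — nothing dominating them spread, and Oral is the minimal sufficient constituent.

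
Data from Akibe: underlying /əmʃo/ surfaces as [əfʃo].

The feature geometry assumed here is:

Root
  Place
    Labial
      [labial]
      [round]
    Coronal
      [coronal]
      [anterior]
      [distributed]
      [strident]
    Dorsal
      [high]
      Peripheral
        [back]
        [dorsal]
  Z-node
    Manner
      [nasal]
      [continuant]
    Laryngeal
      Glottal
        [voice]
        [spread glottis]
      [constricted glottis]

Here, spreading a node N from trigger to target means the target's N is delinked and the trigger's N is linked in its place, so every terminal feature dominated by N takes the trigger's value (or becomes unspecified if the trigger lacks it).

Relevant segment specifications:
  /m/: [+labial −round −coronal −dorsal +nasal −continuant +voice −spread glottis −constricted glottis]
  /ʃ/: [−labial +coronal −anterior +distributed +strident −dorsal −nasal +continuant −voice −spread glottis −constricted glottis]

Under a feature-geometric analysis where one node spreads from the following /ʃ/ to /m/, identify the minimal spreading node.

Z-node

Feature comparison: [voice], [nasal], [continuant] differ between /m/ and [f]; the remaining terminals match.
In this geometry the lowest node dominating all of them is Z-node: every daughter of Z-node dominates only a proper subset, so no lower node suffices.
Delinking /m/'s Z-node and associating /ʃ/'s Z-node gives precisely the feature bundle of [f].
Since [labial], [coronal] are preserved even though /ʃ/ disagrees there, no node above Z-node spread.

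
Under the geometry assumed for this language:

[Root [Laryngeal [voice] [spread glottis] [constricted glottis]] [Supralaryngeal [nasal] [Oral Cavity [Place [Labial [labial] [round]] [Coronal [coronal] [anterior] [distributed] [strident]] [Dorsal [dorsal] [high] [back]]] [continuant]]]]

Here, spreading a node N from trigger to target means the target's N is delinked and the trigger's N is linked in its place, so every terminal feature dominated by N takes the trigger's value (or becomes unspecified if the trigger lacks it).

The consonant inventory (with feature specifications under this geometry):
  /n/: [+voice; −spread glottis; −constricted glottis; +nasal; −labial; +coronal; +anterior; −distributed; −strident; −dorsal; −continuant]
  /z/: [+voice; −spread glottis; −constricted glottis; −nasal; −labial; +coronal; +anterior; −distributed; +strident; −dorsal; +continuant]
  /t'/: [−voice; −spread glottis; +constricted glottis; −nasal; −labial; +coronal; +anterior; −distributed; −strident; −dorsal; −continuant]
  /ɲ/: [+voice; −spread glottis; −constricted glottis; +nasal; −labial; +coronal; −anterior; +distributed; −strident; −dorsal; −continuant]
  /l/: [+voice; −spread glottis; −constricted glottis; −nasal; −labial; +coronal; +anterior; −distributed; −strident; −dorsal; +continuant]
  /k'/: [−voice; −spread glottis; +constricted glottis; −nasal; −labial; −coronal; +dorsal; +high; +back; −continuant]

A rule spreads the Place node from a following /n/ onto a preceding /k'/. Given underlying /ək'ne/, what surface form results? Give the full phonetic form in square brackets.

Terminals under Place in this geometry: [labial], [round], [coronal], [anterior], [distributed], [strident], [dorsal], [high], [back].
The target acquires /n/'s values for everything under Place — [−labial], [+coronal], [+anterior], [−distributed], [−strident], [−dorsal] — while keeping its own [voice], [spread glottis], [constricted glottis], ….
Among the inventory, only /t'/ has exactly this specification, giving the surface form [ət'ne].

[ət'ne]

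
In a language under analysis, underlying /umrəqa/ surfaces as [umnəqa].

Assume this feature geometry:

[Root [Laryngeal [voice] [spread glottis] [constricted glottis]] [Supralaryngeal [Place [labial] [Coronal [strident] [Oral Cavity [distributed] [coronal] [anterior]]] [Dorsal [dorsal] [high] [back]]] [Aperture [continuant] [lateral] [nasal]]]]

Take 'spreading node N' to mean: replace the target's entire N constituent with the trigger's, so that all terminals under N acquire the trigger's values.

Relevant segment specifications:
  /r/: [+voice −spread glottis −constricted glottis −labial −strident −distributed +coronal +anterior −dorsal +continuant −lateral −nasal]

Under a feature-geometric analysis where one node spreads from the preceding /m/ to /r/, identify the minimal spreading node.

Aperture

Comparing /r/ with its surface form [n], the features that change are [nasal], [continuant].
The smallest constituent containing every changed terminal is Aperture — each of its daughters lacks at least one of the affected features.
Delinking /r/'s Aperture and associating /m/'s Aperture gives precisely the feature bundle of [n].
[coronal], [labial] — on which /m/ differs from /r/ — are unchanged, so neither Supralaryngeal nor anything higher can have spread; the constituent is no larger than Aperture.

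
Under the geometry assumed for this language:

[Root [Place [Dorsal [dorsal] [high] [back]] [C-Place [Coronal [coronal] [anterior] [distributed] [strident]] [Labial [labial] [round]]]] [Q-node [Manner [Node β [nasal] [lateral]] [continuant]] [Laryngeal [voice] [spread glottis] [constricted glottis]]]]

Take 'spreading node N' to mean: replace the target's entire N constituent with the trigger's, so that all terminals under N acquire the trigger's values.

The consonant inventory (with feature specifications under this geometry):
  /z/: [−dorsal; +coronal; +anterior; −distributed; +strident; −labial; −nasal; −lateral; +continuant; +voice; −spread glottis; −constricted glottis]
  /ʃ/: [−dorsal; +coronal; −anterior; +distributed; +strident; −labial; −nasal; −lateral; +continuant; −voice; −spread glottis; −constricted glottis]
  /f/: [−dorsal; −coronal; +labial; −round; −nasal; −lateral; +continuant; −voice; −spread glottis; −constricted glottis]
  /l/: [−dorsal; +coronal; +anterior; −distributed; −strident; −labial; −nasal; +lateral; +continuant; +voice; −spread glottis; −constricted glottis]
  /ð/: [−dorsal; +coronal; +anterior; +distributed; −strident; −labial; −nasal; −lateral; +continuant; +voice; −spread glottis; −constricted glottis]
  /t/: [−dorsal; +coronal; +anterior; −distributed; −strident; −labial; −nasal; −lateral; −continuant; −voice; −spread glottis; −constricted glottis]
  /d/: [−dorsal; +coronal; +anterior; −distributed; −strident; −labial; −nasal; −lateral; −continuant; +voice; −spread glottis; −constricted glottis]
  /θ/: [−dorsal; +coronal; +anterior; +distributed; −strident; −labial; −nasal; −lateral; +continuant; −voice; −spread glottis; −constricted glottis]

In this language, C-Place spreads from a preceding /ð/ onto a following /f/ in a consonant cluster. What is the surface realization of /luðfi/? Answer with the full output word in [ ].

[luðθi]

The C-Place node dominates the terminals [coronal], [anterior], [distributed], [strident], [labial], [round].
The target acquires /ð/'s values for everything under C-Place — [+coronal], [+anterior], [+distributed], [−strident], [−labial] — while keeping its own [dorsal], [nasal], [lateral], ….
Among the inventory, only /θ/ has exactly this specification, giving the surface form [luðθi].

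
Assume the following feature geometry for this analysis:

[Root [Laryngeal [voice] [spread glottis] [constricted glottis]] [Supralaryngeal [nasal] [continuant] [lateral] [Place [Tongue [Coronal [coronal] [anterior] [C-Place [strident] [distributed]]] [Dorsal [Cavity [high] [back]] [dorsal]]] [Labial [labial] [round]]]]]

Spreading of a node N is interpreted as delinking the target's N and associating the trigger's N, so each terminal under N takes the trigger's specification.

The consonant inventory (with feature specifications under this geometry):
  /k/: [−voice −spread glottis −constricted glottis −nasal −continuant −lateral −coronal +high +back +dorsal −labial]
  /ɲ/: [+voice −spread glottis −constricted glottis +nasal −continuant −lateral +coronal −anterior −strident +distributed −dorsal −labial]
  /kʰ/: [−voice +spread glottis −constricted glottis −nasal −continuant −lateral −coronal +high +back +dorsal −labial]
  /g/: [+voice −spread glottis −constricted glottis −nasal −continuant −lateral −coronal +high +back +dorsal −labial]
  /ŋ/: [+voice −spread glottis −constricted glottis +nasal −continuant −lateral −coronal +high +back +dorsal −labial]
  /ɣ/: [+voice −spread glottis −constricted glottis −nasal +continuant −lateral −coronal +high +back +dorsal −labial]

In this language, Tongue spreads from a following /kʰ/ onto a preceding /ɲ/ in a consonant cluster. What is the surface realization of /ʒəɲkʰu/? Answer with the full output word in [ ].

[ʒəŋkʰu]

Terminals under Tongue in this geometry: [coronal], [anterior], [strident], [distributed], [high], [back], [dorsal].
The target acquires /kʰ/'s values for everything under Tongue — [−coronal], [+high], [+back], [+dorsal] — while keeping its own [voice], [spread glottis], [constricted glottis], ….
Among the inventory, only /ŋ/ has exactly this specification, giving the surface form [ʒəŋkʰu].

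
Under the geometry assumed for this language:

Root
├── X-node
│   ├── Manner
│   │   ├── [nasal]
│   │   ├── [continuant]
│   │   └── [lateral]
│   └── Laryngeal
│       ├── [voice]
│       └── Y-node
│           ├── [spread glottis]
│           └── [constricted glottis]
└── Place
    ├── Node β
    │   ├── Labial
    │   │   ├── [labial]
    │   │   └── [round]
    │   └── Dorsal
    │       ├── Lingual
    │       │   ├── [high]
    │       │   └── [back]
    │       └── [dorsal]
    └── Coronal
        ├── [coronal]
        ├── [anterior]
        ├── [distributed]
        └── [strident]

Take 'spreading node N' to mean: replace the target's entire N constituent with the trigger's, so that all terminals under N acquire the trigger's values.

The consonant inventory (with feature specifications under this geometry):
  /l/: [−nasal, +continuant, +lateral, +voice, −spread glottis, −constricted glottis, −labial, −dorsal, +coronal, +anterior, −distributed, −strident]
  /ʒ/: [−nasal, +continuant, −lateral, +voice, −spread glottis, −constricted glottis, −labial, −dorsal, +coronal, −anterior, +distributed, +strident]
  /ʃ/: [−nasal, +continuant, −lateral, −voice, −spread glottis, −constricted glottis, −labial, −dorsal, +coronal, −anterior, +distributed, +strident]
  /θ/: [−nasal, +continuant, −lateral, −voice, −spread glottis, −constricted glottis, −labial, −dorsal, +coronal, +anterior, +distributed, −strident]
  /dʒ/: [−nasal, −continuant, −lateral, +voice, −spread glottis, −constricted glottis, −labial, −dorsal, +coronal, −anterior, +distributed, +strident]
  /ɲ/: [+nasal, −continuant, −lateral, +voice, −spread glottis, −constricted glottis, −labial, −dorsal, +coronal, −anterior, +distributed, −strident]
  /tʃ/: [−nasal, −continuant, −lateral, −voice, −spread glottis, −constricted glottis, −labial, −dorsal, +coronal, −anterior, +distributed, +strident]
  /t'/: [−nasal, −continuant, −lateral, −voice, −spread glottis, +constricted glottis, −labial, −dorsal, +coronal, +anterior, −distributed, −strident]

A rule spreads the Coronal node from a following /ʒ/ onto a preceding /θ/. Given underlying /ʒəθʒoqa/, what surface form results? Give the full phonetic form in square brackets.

Terminals under Coronal in this geometry: [coronal], [anterior], [distributed], [strident].
The target acquires /ʒ/'s values for everything under Coronal — [+coronal], [−anterior], [+distributed], [+strident] — while keeping its own [nasal], [continuant], [lateral], ….
Among the inventory, only /ʃ/ has exactly this specification, giving the surface form [ʒəʃʒoqa].

[ʒəʃʒoqa]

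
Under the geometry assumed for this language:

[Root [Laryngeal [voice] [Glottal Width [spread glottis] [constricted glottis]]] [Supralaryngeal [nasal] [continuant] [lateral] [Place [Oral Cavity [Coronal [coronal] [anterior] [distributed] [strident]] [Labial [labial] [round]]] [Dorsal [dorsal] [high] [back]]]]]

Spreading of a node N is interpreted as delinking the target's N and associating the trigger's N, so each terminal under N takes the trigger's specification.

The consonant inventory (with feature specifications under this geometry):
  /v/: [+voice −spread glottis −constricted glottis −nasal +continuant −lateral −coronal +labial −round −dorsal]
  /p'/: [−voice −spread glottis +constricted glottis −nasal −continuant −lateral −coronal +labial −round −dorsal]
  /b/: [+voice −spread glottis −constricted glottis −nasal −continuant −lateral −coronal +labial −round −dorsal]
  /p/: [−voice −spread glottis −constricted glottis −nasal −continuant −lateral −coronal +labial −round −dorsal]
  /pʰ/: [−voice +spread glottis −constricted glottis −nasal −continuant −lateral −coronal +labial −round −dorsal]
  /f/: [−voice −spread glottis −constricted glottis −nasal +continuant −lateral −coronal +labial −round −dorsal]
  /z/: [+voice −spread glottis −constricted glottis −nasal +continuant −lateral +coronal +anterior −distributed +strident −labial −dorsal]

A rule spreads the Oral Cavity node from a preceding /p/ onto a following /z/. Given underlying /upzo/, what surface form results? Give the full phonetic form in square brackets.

The Oral Cavity node dominates the terminals [coronal], [anterior], [distributed], [strident], [labial], [round].
After delinking /z/'s Oral Cavity and linking /p/'s, the affected terminals become [−coronal], [+labial], [−round]; [voice], [spread glottis], [constricted glottis], … (outside Oral Cavity) are retained from /z/.
The resulting bundle matches /v/ in the inventory; substituting it for /z/ gives [upvo].

[upvo]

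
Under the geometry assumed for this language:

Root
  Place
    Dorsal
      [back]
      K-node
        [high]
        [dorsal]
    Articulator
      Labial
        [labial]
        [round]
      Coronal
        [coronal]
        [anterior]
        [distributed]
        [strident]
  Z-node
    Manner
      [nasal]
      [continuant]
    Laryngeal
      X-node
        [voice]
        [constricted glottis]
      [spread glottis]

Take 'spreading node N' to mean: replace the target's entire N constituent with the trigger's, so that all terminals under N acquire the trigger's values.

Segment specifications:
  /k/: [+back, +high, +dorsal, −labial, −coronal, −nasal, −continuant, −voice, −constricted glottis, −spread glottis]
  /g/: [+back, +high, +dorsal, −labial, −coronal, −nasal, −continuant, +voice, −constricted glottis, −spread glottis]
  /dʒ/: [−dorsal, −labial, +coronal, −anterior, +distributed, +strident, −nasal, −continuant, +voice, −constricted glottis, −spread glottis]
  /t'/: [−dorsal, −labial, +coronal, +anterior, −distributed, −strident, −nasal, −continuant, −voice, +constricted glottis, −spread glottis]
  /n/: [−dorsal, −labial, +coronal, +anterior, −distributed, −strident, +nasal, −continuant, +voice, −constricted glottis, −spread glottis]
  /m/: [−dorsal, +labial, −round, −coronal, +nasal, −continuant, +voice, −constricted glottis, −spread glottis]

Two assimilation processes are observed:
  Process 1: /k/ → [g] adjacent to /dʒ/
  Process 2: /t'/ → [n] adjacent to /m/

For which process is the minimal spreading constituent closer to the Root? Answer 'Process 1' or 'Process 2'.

In Process 1, [voice] changes, so the minimal spreading node is [voice] at depth 4.
Process 2: the features that change are [voice], [constricted glottis], [nasal]; the minimal node is Z-node (depth 1).
Z-node (depth 1) sits above [voice] (depth 4), making Process 2 the one with the higher spreading node.

Process 2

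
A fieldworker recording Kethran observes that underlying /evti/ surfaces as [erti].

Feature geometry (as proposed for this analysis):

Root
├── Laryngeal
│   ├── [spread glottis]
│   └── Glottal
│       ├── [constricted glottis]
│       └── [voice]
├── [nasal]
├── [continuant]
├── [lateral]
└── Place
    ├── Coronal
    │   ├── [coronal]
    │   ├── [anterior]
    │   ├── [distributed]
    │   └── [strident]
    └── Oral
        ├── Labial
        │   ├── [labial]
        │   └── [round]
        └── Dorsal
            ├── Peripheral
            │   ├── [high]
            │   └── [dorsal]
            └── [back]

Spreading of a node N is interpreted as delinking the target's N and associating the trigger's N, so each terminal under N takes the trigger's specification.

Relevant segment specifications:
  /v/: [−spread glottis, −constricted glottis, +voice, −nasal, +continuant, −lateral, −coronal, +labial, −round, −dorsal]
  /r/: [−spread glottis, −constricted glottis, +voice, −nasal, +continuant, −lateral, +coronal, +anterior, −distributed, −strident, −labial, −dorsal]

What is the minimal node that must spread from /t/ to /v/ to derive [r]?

Place

The alternation /v/ → [r] changes [labial], [round], [coronal], [anterior], [distributed], [strident] and nothing else.
The smallest constituent containing every changed terminal is Place — each of its daughters lacks at least one of the affected features.
Spreading Place from /t/ overwrites each of those terminals with /t/'s values, yielding exactly [r].
Since [voice], [continuant] are preserved even though /t/ disagrees there, no node above Place spread.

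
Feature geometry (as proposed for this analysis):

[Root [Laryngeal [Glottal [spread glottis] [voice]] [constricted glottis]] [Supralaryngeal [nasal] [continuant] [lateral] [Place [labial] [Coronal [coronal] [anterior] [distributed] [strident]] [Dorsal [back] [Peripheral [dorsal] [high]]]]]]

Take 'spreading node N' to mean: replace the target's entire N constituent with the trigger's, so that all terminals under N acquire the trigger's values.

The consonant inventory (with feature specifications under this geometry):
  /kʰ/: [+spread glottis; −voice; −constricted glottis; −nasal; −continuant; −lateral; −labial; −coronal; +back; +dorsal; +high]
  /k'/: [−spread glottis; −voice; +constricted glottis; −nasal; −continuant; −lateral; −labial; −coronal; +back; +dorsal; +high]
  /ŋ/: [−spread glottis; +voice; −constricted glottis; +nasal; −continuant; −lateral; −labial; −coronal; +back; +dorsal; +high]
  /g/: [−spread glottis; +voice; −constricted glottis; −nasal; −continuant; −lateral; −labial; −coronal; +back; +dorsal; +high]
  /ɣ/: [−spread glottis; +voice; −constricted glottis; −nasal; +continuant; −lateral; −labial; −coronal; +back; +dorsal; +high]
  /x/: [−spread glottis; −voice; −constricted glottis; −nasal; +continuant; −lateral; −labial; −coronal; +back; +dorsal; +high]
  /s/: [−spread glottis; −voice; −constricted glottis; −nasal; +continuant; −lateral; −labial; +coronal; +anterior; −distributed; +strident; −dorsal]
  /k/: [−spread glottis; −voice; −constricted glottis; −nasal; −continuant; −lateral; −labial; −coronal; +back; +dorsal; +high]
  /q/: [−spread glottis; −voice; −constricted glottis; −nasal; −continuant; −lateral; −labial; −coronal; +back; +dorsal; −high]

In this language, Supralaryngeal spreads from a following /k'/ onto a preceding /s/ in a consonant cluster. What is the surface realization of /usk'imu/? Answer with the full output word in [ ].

Supralaryngeal immediately or transitively dominates [nasal], [continuant], [lateral], [labial], [coronal], [anterior], [distributed], [strident], [back], [dorsal], [high].
Spreading Supralaryngeal from /k'/ onto /s/ replaces those values with /k'/'s: [−nasal], [−continuant], [−lateral], [−labial], [−coronal], [+back], [+dorsal], [+high]. Features outside Supralaryngeal ([spread glottis], [voice], [constricted glottis]) stay as in /s/.
Among the inventory, only /k/ has exactly this specification, giving the surface form [ukk'imu].

[ukk'imu]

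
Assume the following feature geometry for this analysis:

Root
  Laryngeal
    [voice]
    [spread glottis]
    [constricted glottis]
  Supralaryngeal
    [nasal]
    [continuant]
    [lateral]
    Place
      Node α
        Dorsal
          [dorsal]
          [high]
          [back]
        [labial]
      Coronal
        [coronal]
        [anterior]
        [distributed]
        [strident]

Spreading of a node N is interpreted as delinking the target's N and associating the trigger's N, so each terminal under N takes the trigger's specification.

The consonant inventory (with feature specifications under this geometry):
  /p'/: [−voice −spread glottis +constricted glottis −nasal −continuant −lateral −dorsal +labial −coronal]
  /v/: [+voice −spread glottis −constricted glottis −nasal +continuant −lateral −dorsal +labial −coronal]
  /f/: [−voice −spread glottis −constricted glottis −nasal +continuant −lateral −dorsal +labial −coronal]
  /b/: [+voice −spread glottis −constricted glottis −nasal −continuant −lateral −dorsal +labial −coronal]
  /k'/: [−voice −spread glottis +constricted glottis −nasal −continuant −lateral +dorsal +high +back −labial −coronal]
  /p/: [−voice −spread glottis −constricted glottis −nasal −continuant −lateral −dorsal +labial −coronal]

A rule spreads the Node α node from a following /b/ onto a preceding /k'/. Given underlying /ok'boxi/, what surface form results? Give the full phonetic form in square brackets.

The Node α node dominates the terminals [dorsal], [high], [back], [labial].
After delinking /k'/'s Node α and linking /b/'s, the affected terminals become [−dorsal], [+labial]; [voice], [spread glottis], [constricted glottis], … (outside Node α) are retained from /k'/.
The resulting bundle matches /p'/ in the inventory; substituting it for /k'/ gives [op'boxi].

[op'boxi]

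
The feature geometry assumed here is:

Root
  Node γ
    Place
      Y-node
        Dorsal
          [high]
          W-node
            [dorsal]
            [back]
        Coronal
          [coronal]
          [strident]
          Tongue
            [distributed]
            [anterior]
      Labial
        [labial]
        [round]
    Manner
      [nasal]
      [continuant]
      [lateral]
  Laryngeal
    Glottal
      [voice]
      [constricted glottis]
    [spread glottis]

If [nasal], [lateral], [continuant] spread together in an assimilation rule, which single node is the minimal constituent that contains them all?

Manner

[nasal] is immediately dominated by Manner.
[lateral] is immediately dominated by Manner.
[continuant] is immediately dominated by Manner.
Manner is the lowest common ancestor — every listed feature sits under it, and no single subconstituent of Manner covers them all.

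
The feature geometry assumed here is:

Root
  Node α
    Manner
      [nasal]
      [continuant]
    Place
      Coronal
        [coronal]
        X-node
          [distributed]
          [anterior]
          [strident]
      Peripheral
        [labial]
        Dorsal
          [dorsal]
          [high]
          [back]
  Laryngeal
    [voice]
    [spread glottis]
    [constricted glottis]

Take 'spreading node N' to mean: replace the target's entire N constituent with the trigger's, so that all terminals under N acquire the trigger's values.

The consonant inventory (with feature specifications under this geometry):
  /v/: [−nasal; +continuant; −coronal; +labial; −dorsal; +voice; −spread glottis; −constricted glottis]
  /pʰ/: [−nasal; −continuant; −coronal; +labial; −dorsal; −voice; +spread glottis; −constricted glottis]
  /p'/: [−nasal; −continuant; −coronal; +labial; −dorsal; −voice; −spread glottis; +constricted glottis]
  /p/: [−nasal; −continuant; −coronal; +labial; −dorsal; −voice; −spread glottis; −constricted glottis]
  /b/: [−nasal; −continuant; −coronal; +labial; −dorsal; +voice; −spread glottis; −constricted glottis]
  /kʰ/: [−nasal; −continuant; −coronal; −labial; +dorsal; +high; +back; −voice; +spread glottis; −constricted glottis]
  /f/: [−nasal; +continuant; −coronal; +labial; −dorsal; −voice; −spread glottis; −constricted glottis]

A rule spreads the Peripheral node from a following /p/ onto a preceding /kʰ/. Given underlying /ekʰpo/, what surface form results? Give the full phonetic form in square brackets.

[epʰpo]

Terminals under Peripheral in this geometry: [labial], [dorsal], [high], [back].
Spreading Peripheral from /p/ onto /kʰ/ replaces those values with /p/'s: [+labial], [−dorsal]. Features outside Peripheral ([nasal], [continuant], [coronal], …) stay as in /kʰ/.
The resulting bundle matches /pʰ/ in the inventory; substituting it for /kʰ/ gives [epʰpo].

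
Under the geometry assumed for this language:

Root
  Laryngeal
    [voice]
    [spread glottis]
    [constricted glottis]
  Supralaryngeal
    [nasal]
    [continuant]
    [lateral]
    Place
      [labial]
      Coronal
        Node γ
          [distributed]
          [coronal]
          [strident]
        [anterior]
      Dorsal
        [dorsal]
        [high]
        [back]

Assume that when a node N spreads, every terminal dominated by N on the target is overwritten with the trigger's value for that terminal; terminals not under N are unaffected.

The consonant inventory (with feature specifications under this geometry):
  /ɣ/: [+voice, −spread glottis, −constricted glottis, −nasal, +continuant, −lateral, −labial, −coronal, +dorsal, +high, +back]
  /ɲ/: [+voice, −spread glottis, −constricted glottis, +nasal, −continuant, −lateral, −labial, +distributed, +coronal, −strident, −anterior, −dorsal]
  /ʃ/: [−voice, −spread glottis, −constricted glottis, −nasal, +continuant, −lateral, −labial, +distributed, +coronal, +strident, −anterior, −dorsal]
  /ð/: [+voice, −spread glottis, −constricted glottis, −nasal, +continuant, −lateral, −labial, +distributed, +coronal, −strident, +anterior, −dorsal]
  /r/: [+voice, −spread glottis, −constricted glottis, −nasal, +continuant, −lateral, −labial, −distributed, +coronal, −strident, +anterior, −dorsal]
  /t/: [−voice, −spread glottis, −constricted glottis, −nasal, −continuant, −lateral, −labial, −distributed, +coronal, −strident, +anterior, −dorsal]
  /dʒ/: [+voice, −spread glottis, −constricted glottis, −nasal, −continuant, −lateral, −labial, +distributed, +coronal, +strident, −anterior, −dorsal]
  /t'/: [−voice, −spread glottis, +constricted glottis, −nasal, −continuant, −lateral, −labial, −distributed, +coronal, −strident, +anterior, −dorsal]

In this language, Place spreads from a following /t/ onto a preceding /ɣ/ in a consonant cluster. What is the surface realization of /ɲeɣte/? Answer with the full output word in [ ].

[ɲerte]

Place immediately or transitively dominates [labial], [distributed], [coronal], [strident], [anterior], [dorsal], [high], [back].
Spreading Place from /t/ onto /ɣ/ replaces those values with /t/'s: [−labial], [−distributed], [+coronal], [−strident], [+anterior], [−dorsal]. Features outside Place ([voice], [spread glottis], [constricted glottis], …) stay as in /ɣ/.
The resulting bundle matches /r/ in the inventory; substituting it for /ɣ/ gives [ɲerte].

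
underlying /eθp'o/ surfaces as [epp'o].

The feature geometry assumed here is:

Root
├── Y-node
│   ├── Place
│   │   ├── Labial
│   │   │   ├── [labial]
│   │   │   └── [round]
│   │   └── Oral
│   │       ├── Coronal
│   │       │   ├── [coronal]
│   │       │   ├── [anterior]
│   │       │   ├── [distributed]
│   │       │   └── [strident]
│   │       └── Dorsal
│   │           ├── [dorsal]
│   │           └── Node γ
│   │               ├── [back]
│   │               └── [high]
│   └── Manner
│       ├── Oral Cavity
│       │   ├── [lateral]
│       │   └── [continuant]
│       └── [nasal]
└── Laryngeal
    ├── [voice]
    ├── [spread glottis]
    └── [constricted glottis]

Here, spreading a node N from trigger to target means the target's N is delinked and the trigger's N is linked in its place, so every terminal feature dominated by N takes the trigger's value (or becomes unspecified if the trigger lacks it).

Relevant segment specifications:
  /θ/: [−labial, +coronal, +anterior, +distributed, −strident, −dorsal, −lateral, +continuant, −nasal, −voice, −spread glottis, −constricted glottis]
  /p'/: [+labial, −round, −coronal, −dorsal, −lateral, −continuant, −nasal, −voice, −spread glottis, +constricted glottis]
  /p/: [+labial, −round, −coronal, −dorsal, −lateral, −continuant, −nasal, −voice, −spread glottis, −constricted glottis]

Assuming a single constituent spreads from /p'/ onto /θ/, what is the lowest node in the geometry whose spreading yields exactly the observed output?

Comparing /θ/ with its surface form [p], the features that change are [continuant], [labial], [round], [coronal], [anterior], [distributed], [strident].
The smallest constituent containing every changed terminal is Y-node — each of its daughters lacks at least one of the affected features.
Delinking /θ/'s Y-node and associating /p'/'s Y-node gives precisely the feature bundle of [p].
[constricted glottis] — on which /p'/ differs from /θ/ — is unchanged, so Root cannot have spread; the constituent is no larger than Y-node.

Y-node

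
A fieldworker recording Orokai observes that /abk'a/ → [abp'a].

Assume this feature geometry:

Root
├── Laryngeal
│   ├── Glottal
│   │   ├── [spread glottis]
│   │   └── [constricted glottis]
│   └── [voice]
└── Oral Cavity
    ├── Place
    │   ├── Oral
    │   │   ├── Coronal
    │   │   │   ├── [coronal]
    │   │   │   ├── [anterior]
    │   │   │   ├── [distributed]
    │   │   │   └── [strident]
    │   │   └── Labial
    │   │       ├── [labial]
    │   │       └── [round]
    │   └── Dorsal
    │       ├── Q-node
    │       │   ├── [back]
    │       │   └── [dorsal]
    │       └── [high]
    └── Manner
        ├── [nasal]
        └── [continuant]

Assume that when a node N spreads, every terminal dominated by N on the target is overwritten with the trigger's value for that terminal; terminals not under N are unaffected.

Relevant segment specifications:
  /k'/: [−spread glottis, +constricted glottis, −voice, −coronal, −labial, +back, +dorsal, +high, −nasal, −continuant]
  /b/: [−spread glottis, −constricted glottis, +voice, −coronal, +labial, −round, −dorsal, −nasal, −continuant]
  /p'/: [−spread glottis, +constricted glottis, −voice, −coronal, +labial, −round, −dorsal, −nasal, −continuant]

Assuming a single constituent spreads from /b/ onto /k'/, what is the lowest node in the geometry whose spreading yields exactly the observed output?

/k'/ and [p'] differ in [labial], [round], [dorsal], [high], [back]; every other specified feature is identical.
These terminals are all dominated by Place, and no proper subconstituent of Place covers them all; Place is their lowest common ancestor.
Delinking /k'/'s Place and associating /b/'s Place gives precisely the feature bundle of [p'].
[voice], [constricted glottis] stay as in /k'/ although /b/ differs there, so no node dominating them spread; among the remaining candidates Place is the lowest that derives the output.

Place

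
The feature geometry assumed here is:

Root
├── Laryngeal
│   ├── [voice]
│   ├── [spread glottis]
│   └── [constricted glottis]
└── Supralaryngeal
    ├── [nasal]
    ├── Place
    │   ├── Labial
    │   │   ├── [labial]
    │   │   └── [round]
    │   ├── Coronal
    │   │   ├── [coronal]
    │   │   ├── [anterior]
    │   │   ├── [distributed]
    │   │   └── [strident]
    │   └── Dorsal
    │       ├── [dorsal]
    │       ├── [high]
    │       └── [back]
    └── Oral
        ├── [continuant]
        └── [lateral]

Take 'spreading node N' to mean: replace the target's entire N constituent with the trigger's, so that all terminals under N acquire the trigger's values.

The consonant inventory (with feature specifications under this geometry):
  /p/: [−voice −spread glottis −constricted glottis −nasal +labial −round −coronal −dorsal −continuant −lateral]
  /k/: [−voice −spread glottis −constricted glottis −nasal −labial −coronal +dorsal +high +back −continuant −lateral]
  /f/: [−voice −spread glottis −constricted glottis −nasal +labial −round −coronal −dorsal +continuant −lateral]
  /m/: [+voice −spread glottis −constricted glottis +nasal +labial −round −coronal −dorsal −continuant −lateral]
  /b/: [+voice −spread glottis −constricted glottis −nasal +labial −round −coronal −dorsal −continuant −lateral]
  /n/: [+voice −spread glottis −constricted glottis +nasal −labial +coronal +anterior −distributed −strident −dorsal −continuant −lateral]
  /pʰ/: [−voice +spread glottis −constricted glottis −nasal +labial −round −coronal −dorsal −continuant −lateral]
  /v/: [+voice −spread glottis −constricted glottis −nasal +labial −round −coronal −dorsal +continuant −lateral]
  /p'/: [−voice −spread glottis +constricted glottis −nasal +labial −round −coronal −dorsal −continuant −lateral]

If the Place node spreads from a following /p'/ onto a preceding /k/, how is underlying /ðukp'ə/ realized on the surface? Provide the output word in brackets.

Terminals under Place in this geometry: [labial], [round], [coronal], [anterior], [distributed], [strident], [dorsal], [high], [back].
The target acquires /p'/'s values for everything under Place — [+labial], [−round], [−coronal], [−dorsal] — while keeping its own [voice], [spread glottis], [constricted glottis], ….
Among the inventory, only /p/ has exactly this specification, giving the surface form [ðupp'ə].

[ðupp'ə]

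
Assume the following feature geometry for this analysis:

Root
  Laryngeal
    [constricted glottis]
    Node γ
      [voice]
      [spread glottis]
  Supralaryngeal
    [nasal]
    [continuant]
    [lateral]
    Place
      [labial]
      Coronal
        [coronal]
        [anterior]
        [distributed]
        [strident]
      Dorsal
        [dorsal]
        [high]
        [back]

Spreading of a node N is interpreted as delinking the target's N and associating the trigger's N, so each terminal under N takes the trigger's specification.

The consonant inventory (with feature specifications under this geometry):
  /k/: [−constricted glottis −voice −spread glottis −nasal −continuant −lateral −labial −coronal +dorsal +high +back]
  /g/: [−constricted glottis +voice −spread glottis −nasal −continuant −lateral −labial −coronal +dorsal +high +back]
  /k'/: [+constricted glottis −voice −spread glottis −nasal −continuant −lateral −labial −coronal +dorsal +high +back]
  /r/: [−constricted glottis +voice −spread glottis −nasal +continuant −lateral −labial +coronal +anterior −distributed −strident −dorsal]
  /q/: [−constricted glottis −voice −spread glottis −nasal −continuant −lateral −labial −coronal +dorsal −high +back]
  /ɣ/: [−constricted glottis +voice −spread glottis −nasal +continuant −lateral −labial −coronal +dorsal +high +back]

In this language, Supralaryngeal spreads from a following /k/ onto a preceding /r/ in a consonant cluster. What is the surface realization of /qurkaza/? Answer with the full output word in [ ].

[qugkaza]

Terminals under Supralaryngeal in this geometry: [nasal], [continuant], [lateral], [labial], [coronal], [anterior], [distributed], [strident], [dorsal], [high], [back].
The target acquires /k/'s values for everything under Supralaryngeal — [−nasal], [−continuant], [−lateral], [−labial], [−coronal], [+dorsal], [+high], [+back] — while keeping its own [constricted glottis], [voice], [spread glottis].
Among the inventory, only /g/ has exactly this specification, giving the surface form [qugkaza].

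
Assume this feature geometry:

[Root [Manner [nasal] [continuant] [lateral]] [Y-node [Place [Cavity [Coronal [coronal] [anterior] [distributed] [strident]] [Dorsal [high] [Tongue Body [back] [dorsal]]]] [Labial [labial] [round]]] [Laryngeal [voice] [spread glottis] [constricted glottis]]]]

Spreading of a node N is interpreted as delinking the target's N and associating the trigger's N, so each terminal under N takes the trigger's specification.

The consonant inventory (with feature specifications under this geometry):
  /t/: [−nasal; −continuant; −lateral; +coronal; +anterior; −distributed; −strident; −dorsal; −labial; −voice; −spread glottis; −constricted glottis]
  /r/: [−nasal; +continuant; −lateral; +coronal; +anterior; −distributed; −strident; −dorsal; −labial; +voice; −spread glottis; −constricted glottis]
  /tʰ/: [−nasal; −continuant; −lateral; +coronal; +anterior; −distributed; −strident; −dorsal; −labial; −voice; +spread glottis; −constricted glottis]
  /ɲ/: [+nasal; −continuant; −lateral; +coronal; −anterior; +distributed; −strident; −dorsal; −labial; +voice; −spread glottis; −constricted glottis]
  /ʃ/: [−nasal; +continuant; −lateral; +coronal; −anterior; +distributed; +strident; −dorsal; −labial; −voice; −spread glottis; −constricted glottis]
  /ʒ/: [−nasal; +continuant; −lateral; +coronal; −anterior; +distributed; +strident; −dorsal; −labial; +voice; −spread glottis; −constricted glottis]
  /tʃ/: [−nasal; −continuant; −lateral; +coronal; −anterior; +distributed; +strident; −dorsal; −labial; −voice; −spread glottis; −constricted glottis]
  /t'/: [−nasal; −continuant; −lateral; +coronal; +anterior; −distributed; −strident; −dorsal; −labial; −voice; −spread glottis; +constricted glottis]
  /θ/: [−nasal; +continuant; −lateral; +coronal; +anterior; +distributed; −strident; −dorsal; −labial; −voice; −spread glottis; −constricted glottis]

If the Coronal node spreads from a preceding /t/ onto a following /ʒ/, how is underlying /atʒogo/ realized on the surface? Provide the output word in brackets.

Coronal immediately or transitively dominates [coronal], [anterior], [distributed], [strident].
Spreading Coronal from /t/ onto /ʒ/ replaces those values with /t/'s: [+coronal], [+anterior], [−distributed], [−strident]. Features outside Coronal ([nasal], [continuant], [lateral], …) stay as in /ʒ/.
The resulting bundle matches /r/ in the inventory; substituting it for /ʒ/ gives [atrogo].

[atrogo]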